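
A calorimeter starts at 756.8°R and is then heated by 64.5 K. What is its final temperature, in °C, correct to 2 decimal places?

Initial temperature in Celsius: (756.8 - 491.67) × 5/9 = 147.2944°C.
The 64.5 K change is an interval; Kelvin and Celsius degrees are the same size, so ΔC = +64.5°C.
Final Celsius temperature: 147.2944 + 64.5000 = 211.7944°C.

211.79°C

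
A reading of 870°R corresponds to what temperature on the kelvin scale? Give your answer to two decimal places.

483.33 K

In Celsius: (870 - 491.67) × 5/9 = 210.1833°C.
In kelvin: 210.1833 + 273.15 = 483.33 K.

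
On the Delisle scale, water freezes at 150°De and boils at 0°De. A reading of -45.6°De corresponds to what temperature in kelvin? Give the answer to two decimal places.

403.55 K

Linear interpolation between the fixed points: C = (-45.6 - 150) × 100 / (0 - 150) = 130.4000°C.
Then 130.4000 + 273.15 = 403.55 K.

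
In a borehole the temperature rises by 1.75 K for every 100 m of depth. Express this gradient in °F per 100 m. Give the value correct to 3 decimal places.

3.150 °F/100 m

Since only a temperature interval is involved, the additive offset between the scales drops out.
A change of 1 K is a change of 1.8°F, so 1.75 × 1.8 = 3.150.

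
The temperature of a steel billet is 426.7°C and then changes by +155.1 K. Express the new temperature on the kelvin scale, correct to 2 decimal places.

The 155.1 K change is an interval; Kelvin and Celsius degrees are the same size, so ΔC = +155.1°C.
Final Celsius temperature: 426.7000 + 155.1000 = 581.8000°C.
In kelvin: 581.8000 + 273.15 = 854.95 K.

854.95 K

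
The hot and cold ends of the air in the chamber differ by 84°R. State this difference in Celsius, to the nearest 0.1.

For a temperature interval the offset drops out; only the factor 5/9 applies.
84 × 5/9 = 46.7.

46.7°C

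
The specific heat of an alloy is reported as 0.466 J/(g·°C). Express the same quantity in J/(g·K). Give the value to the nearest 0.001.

Since only a temperature interval is involved, the additive offset between the scales drops out.
A change of 1 K is a change of 1°C, so per K the value is 0.466 × 1 = 0.466.

0.466 J/(g·K)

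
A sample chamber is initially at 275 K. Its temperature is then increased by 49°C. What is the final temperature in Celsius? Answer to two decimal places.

50.85°C

Initial temperature in Celsius: 275 - 273.15 = 1.8500°C.
Final Celsius temperature: 1.8500 + 49.0000 = 50.8500°C.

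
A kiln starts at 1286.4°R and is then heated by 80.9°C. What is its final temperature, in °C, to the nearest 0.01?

522.42°C

Initial temperature in Celsius: (1286.4 - 491.67) × 5/9 = 441.5167°C.
Final Celsius temperature: 441.5167 + 80.9000 = 522.4167°C.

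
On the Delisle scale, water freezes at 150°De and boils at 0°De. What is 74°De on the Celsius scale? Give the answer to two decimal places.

50.67°C

Linear interpolation between the fixed points: C = (74 - 150) × 100 / (0 - 150) = 50.6667°C.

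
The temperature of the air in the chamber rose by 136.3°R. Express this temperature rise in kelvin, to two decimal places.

75.72 K

Only the scale ratio 5/9 matters for a change in temperature.
136.3 × 5/9 = 75.72.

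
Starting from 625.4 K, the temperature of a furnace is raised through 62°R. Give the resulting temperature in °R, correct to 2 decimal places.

Initial temperature in Celsius: 625.4 - 273.15 = 352.2500°C.
The 62°R change is an interval, so only the factor 5/9 applies: +62 × 5/9 = +34.4444°C.
Final Celsius temperature: 352.2500 + 34.4444 = 386.6944°C.
In Rankine: 386.6944 × 1.8 + 491.67 = 1187.72°R.

1187.72°R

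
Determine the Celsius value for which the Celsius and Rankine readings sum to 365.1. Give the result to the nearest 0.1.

-45.2°C

Let C be the Celsius reading. The Rankine reading is R = 1.8·C + 491.67.
Require C + R = 365.1: (2.8)·C + 491.67 = 365.1.
C = (365.1 - 491.67) / (2.8) = -45.2.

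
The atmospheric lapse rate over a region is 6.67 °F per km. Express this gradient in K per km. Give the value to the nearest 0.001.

The quantity depends on a temperature interval, so only the ratio of degree sizes applies; the offset between the scales is irrelevant.
A change of 1°F is a change of 5/9 K, so 6.67 × 5/9 = 3.706.

3.706 K/km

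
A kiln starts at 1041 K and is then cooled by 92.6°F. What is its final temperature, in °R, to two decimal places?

Initial temperature in Celsius: 1041 - 273.15 = 767.8500°C.
The 92.6°F change is an interval, so only the factor 5/9 applies: -92.6 × 5/9 = -51.4444°C.
Final Celsius temperature: 767.8500 - 51.4444 = 716.4056°C.
In Rankine: 716.4056 × 1.8 + 491.67 = 1781.20°R.

1781.20°R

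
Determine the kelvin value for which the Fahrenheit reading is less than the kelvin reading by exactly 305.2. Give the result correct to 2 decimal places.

193.09 K

Let K be the kelvin reading. The Fahrenheit reading is F = 1.8·K - 459.67.
Require F - K = -305.2: (0.8)·K - 459.67 = -305.2.
K = (-305.2 + 459.67) / (0.8) = 193.09.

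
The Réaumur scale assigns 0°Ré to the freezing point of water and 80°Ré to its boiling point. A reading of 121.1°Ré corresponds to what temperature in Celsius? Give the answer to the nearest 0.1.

151.4°C

Linear interpolation between the fixed points: C = (121.1 - 0) × 100 / (80 - 0) = 151.3750°C.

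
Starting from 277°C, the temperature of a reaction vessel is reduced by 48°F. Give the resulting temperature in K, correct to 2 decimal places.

523.48 K

The 48°F change is an interval, so only the factor 5/9 applies: -48 × 5/9 = -26.6667°C.
Final Celsius temperature: 277.0000 - 26.6667 = 250.3333°C.
In kelvin: 250.3333 + 273.15 = 523.48 K.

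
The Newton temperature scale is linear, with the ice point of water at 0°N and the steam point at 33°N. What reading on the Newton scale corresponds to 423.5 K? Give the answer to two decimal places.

49.62°N

First in Celsius: 423.5 - 273.15 = 150.3500°C.
Linearly onto the Newton scale: 0 + (150.3500 / 100) × (33 - 0) = 49.62°N.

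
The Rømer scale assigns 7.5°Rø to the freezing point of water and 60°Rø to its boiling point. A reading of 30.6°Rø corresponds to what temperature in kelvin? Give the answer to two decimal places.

Linear interpolation between the fixed points: C = (30.6 - 7.5) × 100 / (60 - 7.5) = 44.0000°C.
Then 44.0000 + 273.15 = 317.15 K.

317.15 K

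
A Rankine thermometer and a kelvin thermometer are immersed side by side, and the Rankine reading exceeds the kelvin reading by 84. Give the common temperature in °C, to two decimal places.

Let x be the Rankine reading; then the kelvin reading is 5/9·x.
(5/9·x) - x = -84  ⇒  (-4/9)·x = -84  ⇒  x = 189.0000°R.
In Celsius: (189 - 491.67) × 5/9 = -168.15°C.

-168.15°C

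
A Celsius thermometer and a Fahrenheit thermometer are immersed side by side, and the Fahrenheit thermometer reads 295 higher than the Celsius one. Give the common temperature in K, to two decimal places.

Let x be the Celsius reading; then the Fahrenheit reading is 1.8·x + 32.
(1.8·x + 32) - x = 295  ⇒  (0.8)·x = 263  ⇒  x = 328.7500°C.
In kelvin: 328.7500 + 273.15 = 601.90 K.

601.90 K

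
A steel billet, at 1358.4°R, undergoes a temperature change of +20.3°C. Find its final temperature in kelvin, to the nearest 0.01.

Initial temperature in Celsius: (1358.4 - 491.67) × 5/9 = 481.5167°C.
Final Celsius temperature: 481.5167 + 20.3000 = 501.8167°C.
In kelvin: 501.8167 + 273.15 = 774.97 K.

774.97 K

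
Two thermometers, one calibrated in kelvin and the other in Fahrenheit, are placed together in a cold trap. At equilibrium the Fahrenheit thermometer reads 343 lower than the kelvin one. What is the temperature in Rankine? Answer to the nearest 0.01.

262.51°R

Let x be the kelvin reading; then the Fahrenheit reading is 1.8·x - 459.67.
(1.8·x - 459.67) - x = -343  ⇒  (0.8)·x = 116.67  ⇒  x = 145.8375 K.
In Celsius: 145.8375 - 273.15 = -127.3125°C.
In Rankine: -127.3125 × 1.8 + 491.67 = 262.51°R.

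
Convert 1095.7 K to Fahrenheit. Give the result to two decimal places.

In Celsius: 1095.7 - 273.15 = 822.5500°C.
In Fahrenheit: 822.5500 × 1.8 + 32 = 1512.59°F.

1512.59°F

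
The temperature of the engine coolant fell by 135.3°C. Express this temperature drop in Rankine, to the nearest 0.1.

243.5°R

Only the scale ratio 1.8 matters for a change in temperature.
135.3 × 1.8 = 243.5.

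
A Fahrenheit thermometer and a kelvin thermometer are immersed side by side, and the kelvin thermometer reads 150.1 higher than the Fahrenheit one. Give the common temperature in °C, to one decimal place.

Let x be the Fahrenheit reading; then the kelvin reading is 5/9·x + 255.372.
(5/9·x + 255.372) - x = 150.1  ⇒  (-4/9)·x = -105.272  ⇒  x = 236.8625°F.
In Celsius: (236.8625 - 32) × 5/9 = 113.8°C.

113.8°C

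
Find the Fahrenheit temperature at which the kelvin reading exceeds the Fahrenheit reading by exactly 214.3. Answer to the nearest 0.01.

Let F be the Fahrenheit reading. The kelvin reading is K = 5/9·F + 255.372.
Require K - F = 214.3: (-4/9)·F + 255.372 = 214.3.
F = (214.3 - 255.372) / (-4/9) = 92.41.

92.41°F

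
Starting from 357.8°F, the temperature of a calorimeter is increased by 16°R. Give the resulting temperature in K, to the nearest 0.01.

463.04 K

Initial temperature in Celsius: (357.8 - 32) × 5/9 = 181.0000°C.
The 16°R change is an interval, so only the factor 5/9 applies: +16 × 5/9 = +8.8889°C.
Final Celsius temperature: 181.0000 + 8.8889 = 189.8889°C.
In kelvin: 189.8889 + 273.15 = 463.04 K.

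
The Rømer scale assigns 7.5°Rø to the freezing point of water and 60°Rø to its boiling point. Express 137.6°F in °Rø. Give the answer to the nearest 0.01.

First in Celsius: (137.6 - 32) × 5/9 = 58.6667°C.
Linearly onto the Rømer scale: 7.5 + (58.6667 / 100) × (60 - 7.5) = 38.30°Rø.

38.30°Rø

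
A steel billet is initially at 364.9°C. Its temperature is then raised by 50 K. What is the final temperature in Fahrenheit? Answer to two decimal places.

The 50 K change is an interval; Kelvin and Celsius degrees are the same size, so ΔC = +50°C.
Final Celsius temperature: 364.9000 + 50.0000 = 414.9000°C.
In Fahrenheit: 414.9000 × 1.8 + 32 = 778.82°F.

778.82°F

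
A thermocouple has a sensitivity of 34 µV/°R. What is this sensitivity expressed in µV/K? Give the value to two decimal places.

61.20 µV/K

The quantity depends on a temperature interval, so only the ratio of degree sizes applies; the offset between the scales is irrelevant.
A change of 1 K is a change of 1.8°R, so per K the value is 34 × 1.8 = 61.20.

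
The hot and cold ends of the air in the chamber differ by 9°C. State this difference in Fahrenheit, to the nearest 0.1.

16.2°F

For a temperature interval the offset drops out; only the factor 1.8 applies.
9 × 1.8 = 16.2.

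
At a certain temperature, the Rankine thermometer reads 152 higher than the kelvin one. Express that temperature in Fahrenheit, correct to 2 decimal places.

-117.67°F

Let x be the kelvin reading; then the Rankine reading is 1.8·x.
(1.8·x) - x = 152  ⇒  (0.8)·x = 152  ⇒  x = 190.0000 K.
In Celsius: 190 - 273.15 = -83.1500°C.
In Fahrenheit: -83.1500 × 1.8 + 32 = -117.67°F.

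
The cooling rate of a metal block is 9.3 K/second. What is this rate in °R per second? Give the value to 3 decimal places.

Since only a temperature interval is involved, the additive offset between the scales drops out.
A change of 1 K is a change of 1.8°R, so 9.3 × 1.8 = 16.740.

16.740 °R/second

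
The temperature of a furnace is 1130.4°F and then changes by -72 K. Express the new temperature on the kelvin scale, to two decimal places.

811.37 K

Initial temperature in Celsius: (1130.4 - 32) × 5/9 = 610.2222°C.
The 72 K change is an interval; Kelvin and Celsius degrees are the same size, so ΔC = -72°C.
Final Celsius temperature: 610.2222 - 72.0000 = 538.2222°C.
In kelvin: 538.2222 + 273.15 = 811.37 K.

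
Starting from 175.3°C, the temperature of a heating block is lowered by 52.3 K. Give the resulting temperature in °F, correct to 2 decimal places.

253.40°F

The 52.3 K change is an interval; Kelvin and Celsius degrees are the same size, so ΔC = -52.3°C.
Final Celsius temperature: 175.3000 - 52.3000 = 123.0000°C.
In Fahrenheit: 123.0000 × 1.8 + 32 = 253.40°F.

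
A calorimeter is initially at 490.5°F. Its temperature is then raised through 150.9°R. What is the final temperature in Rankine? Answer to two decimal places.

Initial temperature in Celsius: (490.5 - 32) × 5/9 = 254.7222°C.
The 150.9°R change is an interval, so only the factor 5/9 applies: +150.9 × 5/9 = +83.8333°C.
Final Celsius temperature: 254.7222 + 83.8333 = 338.5556°C.
In Rankine: 338.5556 × 1.8 + 491.67 = 1101.07°R.

1101.07°R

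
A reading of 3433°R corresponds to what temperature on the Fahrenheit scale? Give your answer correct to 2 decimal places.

In Celsius: (3433 - 491.67) × 5/9 = 1634.0722°C.
In Fahrenheit: 1634.0722 × 1.8 + 32 = 2973.33°F.

2973.33°F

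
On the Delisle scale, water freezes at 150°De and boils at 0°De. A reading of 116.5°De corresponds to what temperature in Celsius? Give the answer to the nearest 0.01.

Linear interpolation between the fixed points: C = (116.5 - 150) × 100 / (0 - 150) = 22.3333°C.

22.33°C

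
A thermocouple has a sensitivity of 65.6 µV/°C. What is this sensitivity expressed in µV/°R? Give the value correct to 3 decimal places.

36.444 µV/°R

Since only a temperature interval is involved, the additive offset between the scales drops out.
A change of 1°R is a change of 5/9°C, so per °R the value is 65.6 × 5/9 = 36.444.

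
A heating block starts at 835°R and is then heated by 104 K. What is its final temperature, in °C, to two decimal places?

294.74°C

Initial temperature in Celsius: (835 - 491.67) × 5/9 = 190.7389°C.
The 104 K change is an interval; Kelvin and Celsius degrees are the same size, so ΔC = +104°C.
Final Celsius temperature: 190.7389 + 104.0000 = 294.7389°C.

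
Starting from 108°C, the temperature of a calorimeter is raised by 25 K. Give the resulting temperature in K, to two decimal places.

The 25 K change is an interval; Kelvin and Celsius degrees are the same size, so ΔC = +25°C.
Final Celsius temperature: 108.0000 + 25.0000 = 133.0000°C.
In kelvin: 133.0000 + 273.15 = 406.15 K.

406.15 K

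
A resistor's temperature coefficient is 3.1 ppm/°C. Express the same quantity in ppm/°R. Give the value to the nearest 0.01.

The quantity depends on a temperature interval, so only the ratio of degree sizes applies; the offset between the scales is irrelevant.
A change of 1°R is a change of 5/9°C, so per °R the value is 3.1 × 5/9 = 1.72.

1.72 ppm/°R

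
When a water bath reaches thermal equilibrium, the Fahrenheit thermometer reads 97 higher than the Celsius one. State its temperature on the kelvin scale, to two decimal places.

354.40 K

Let x be the Celsius reading; then the Fahrenheit reading is 1.8·x + 32.
(1.8·x + 32) - x = 97  ⇒  (0.8)·x = 65  ⇒  x = 81.2500°C.
In kelvin: 81.2500 + 273.15 = 354.40 K.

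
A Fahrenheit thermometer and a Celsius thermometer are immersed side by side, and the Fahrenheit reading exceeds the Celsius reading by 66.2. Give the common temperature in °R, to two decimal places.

568.62°R

Let x be the Fahrenheit reading; then the Celsius reading is 5/9·x - 17.7778.
(5/9·x - 17.7778) - x = -66.2  ⇒  (-4/9)·x = -48.4222  ⇒  x = 108.9500°F.
In Celsius: (108.95 - 32) × 5/9 = 42.7500°C.
In Rankine: 42.7500 × 1.8 + 491.67 = 568.62°R.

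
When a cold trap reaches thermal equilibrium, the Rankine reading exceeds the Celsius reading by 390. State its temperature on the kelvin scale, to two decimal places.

146.06 K

Let x be the Rankine reading; then the Celsius reading is 5/9·x - 273.15.
(5/9·x - 273.15) - x = -390  ⇒  (-4/9)·x = -116.85  ⇒  x = 262.9125°R.
In Celsius: (262.9125 - 491.67) × 5/9 = -127.0875°C.
In kelvin: -127.0875 + 273.15 = 146.06 K.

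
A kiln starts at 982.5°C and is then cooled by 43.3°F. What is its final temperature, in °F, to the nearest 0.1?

1757.2°F

The 43.3°F change is an interval, so only the factor 5/9 applies: -43.3 × 5/9 = -24.0556°C.
Final Celsius temperature: 982.5000 - 24.0556 = 958.4444°C.
In Fahrenheit: 958.4444 × 1.8 + 32 = 1757.2°F.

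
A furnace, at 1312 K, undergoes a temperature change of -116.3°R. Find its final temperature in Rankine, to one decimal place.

2245.3°R

Initial temperature in Celsius: 1312 - 273.15 = 1038.8500°C.
The 116.3°R change is an interval, so only the factor 5/9 applies: -116.3 × 5/9 = -64.6111°C.
Final Celsius temperature: 1038.8500 - 64.6111 = 974.2389°C.
In Rankine: 974.2389 × 1.8 + 491.67 = 2245.3°R.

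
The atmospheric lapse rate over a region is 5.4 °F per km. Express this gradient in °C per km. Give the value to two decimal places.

Since only a temperature interval is involved, the additive offset between the scales drops out.
A change of 1°F is a change of 5/9°C, so 5.4 × 5/9 = 3.00.

3.00 °C/km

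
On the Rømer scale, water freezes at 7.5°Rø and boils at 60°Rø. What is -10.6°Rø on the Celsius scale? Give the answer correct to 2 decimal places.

-34.48°C

Linear interpolation between the fixed points: C = (-10.6 - 7.5) × 100 / (60 - 7.5) = -34.4762°C.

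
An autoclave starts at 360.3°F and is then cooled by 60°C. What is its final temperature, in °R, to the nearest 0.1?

712.0°R

Initial temperature in Celsius: (360.3 - 32) × 5/9 = 182.3889°C.
Final Celsius temperature: 182.3889 - 60.0000 = 122.3889°C.
In Rankine: 122.3889 × 1.8 + 491.67 = 712.0°R.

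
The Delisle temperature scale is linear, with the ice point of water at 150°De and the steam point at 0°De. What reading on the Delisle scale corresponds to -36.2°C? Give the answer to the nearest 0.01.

Linearly onto the Delisle scale: 150 + (-36.2000 / 100) × (0 - 150) = 204.30°De.

204.30°De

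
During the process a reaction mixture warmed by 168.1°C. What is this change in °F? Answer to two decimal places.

302.58°F

An interval of 1°C corresponds to 1.8°F.
168.1 × 1.8 = 302.58.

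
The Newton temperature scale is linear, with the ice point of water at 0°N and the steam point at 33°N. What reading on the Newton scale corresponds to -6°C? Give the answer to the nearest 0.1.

-2.0°N

Linearly onto the Newton scale: 0 + (-6.0000 / 100) × (33 - 0) = -2.0°N.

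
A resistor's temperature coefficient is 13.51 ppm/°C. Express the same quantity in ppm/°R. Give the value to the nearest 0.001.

7.506 ppm/°R

The quantity depends on a temperature interval, so only the ratio of degree sizes applies; the offset between the scales is irrelevant.
A change of 1°R is a change of 5/9°C, so per °R the value is 13.51 × 5/9 = 7.506.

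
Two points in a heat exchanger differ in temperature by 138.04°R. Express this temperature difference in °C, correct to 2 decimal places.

76.69°C

For a temperature interval the offset drops out; only the factor 5/9 applies.
138.04 × 5/9 = 76.69.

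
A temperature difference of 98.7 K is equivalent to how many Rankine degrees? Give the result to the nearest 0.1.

For a temperature interval the offset drops out; only the factor 1.8 applies.
98.7 × 1.8 = 177.7.

177.7°R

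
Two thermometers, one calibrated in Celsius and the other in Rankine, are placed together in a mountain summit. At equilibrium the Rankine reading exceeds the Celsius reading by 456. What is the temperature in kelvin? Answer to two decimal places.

228.56 K

Let x be the Celsius reading; then the Rankine reading is 1.8·x + 491.67.
(1.8·x + 491.67) - x = 456  ⇒  (0.8)·x = -35.67  ⇒  x = -44.5875°C.
In kelvin: -44.5875 + 273.15 = 228.56 K.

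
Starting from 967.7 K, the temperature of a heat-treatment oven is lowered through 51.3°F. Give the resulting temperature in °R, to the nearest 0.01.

Initial temperature in Celsius: 967.7 - 273.15 = 694.5500°C.
The 51.3°F change is an interval, so only the factor 5/9 applies: -51.3 × 5/9 = -28.5000°C.
Final Celsius temperature: 694.5500 - 28.5000 = 666.0500°C.
In Rankine: 666.0500 × 1.8 + 491.67 = 1690.56°R.

1690.56°R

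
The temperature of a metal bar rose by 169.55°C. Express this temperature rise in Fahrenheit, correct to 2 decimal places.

An interval of 1°C corresponds to 1.8°F.
169.55 × 1.8 = 305.19.

305.19°F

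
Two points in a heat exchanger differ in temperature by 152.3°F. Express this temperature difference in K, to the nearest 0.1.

An interval of 1°F corresponds to 5/9 K.
152.3 × 5/9 = 84.6.

84.6 K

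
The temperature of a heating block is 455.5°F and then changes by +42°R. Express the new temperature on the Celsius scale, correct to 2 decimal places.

Initial temperature in Celsius: (455.5 - 32) × 5/9 = 235.2778°C.
The 42°R change is an interval, so only the factor 5/9 applies: +42 × 5/9 = +23.3333°C.
Final Celsius temperature: 235.2778 + 23.3333 = 258.6111°C.

258.61°C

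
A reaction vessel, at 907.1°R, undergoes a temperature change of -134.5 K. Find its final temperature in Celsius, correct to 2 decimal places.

Initial temperature in Celsius: (907.1 - 491.67) × 5/9 = 230.7944°C.
The 134.5 K change is an interval; Kelvin and Celsius degrees are the same size, so ΔC = -134.5°C.
Final Celsius temperature: 230.7944 - 134.5000 = 96.2944°C.

96.29°C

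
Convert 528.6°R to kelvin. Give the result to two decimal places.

293.67 K

In Celsius: (528.6 - 491.67) × 5/9 = 20.5167°C.
In kelvin: 20.5167 + 273.15 = 293.67 K.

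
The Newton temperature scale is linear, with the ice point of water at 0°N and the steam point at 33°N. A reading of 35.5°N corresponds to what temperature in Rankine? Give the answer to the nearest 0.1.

Linear interpolation between the fixed points: C = (35.5 - 0) × 100 / (33 - 0) = 107.5758°C.
Then 107.5758 × 1.8 + 491.67 = 685.3°R.

685.3°R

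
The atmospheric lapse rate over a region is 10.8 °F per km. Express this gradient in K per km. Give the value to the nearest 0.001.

Since only a temperature interval is involved, the additive offset between the scales drops out.
A change of 1°F is a change of 5/9 K, so 10.8 × 5/9 = 6.000.

6.000 K/km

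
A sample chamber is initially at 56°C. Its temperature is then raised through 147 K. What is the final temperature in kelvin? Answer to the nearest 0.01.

The 147 K change is an interval; Kelvin and Celsius degrees are the same size, so ΔC = +147°C.
Final Celsius temperature: 56.0000 + 147.0000 = 203.0000°C.
In kelvin: 203.0000 + 273.15 = 476.15 K.

476.15 K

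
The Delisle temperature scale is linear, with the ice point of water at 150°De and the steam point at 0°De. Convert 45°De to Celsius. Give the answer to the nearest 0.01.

Linear interpolation between the fixed points: C = (45 - 150) × 100 / (0 - 150) = 70.0000°C.

70.00°C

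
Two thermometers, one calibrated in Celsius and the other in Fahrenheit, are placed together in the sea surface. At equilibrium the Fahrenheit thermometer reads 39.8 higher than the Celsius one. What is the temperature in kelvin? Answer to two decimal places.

Let x be the Celsius reading; then the Fahrenheit reading is 1.8·x + 32.
(1.8·x + 32) - x = 39.8  ⇒  (0.8)·x = 7.8  ⇒  x = 9.7500°C.
In kelvin: 9.7500 + 273.15 = 282.90 K.

282.90 K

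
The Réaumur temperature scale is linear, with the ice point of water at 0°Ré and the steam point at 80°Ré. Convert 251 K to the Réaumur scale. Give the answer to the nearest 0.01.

-17.72°Ré

First in Celsius: 251 - 273.15 = -22.1500°C.
Linearly onto the Réaumur scale: 0 + (-22.1500 / 100) × (80 - 0) = -17.72°Ré.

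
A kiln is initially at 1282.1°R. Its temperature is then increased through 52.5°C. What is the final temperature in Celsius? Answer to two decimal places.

491.63°C

Initial temperature in Celsius: (1282.1 - 491.67) × 5/9 = 439.1278°C.
Final Celsius temperature: 439.1278 + 52.5000 = 491.6278°C.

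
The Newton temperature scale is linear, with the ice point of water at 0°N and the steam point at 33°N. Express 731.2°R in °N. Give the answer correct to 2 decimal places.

43.91°N

First in Celsius: (731.2 - 491.67) × 5/9 = 133.0722°C.
Linearly onto the Newton scale: 0 + (133.0722 / 100) × (33 - 0) = 43.91°N.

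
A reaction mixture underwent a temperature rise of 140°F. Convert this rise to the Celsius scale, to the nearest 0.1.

For a temperature interval the offset drops out; only the factor 5/9 applies.
140 × 5/9 = 77.8.

77.8°C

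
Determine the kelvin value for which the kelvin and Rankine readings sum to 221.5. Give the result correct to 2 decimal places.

79.11 K

Let K be the kelvin reading. The Rankine reading is R = 1.8·K.
Require K + R = 221.5: (2.8)·K = 221.5.
K = (221.5) / (2.8) = 79.11.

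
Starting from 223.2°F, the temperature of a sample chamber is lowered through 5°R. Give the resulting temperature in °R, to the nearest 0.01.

Initial temperature in Celsius: (223.2 - 32) × 5/9 = 106.2222°C.
The 5°R change is an interval, so only the factor 5/9 applies: -5 × 5/9 = -2.7778°C.
Final Celsius temperature: 106.2222 - 2.7778 = 103.4444°C.
In Rankine: 103.4444 × 1.8 + 491.67 = 677.87°R.

677.87°R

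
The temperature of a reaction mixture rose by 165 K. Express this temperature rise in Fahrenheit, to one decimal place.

An interval of 1 K corresponds to 1.8°F.
165 × 1.8 = 297.0.

297.0°F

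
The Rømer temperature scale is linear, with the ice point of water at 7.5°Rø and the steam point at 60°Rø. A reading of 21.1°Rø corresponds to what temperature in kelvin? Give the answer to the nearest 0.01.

299.05 K

Linear interpolation between the fixed points: C = (21.1 - 7.5) × 100 / (60 - 7.5) = 25.9048°C.
Then 25.9048 + 273.15 = 299.05 K.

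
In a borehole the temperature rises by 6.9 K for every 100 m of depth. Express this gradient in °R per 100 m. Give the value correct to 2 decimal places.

Since only a temperature interval is involved, the additive offset between the scales drops out.
A change of 1 K is a change of 1.8°R, so 6.9 × 1.8 = 12.42.

12.42 °R/100 m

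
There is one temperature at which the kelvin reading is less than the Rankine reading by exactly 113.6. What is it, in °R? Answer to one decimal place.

Let R be the Rankine reading. The kelvin reading is K = 5/9·R.
Require K - R = -113.6: (-4/9)·R = -113.6.
R = (-113.6) / (-4/9) = 255.6.

255.6°R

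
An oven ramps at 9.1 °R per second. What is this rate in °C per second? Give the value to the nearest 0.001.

The quantity depends on a temperature interval, so only the ratio of degree sizes applies; the offset between the scales is irrelevant.
A change of 1°R is a change of 5/9°C, so 9.1 × 5/9 = 5.056.

5.056 °C/second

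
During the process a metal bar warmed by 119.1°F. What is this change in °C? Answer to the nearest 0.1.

66.2°C

Only the scale ratio 5/9 matters for a change in temperature.
119.1 × 5/9 = 66.2.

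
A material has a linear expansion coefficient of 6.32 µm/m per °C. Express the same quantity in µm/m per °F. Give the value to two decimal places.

Since only a temperature interval is involved, the additive offset between the scales drops out.
A change of 1°F is a change of 5/9°C, so per °F the value is 6.32 × 5/9 = 3.51.

3.51 µm/m per °F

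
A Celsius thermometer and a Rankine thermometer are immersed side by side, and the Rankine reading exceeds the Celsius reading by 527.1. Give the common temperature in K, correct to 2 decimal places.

Let x be the Celsius reading; then the Rankine reading is 1.8·x + 491.67.
(1.8·x + 491.67) - x = 527.1  ⇒  (0.8)·x = 35.43  ⇒  x = 44.2875°C.
In kelvin: 44.2875 + 273.15 = 317.44 K.

317.44 K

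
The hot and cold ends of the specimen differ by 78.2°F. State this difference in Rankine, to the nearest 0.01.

Fahrenheit and Rankine degrees are the same size, so the interval is unchanged: 78.20.

78.20°R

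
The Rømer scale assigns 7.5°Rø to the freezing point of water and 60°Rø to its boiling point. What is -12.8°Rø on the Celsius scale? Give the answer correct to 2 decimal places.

Linear interpolation between the fixed points: C = (-12.8 - 7.5) × 100 / (60 - 7.5) = -38.6667°C.

-38.67°C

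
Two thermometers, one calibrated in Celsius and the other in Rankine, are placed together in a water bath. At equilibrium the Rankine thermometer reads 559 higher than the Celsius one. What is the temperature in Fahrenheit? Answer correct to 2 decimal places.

183.49°F

Let x be the Celsius reading; then the Rankine reading is 1.8·x + 491.67.
(1.8·x + 491.67) - x = 559  ⇒  (0.8)·x = 67.33  ⇒  x = 84.1625°C.
In Fahrenheit: 84.1625 × 1.8 + 32 = 183.49°F.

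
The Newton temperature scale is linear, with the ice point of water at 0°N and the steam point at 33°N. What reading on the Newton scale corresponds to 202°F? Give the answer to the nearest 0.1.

31.2°N

First in Celsius: (202 - 32) × 5/9 = 94.4444°C.
Linearly onto the Newton scale: 0 + (94.4444 / 100) × (33 - 0) = 31.2°N.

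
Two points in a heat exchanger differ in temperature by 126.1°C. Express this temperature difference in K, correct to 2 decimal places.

126.10 K

Celsius and kelvin degrees are the same size, so the interval is unchanged: 126.10.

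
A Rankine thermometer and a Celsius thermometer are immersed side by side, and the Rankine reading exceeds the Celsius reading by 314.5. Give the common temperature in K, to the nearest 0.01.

51.69 K

Let x be the Rankine reading; then the Celsius reading is 5/9·x - 273.15.
(5/9·x - 273.15) - x = -314.5  ⇒  (-4/9)·x = -41.35  ⇒  x = 93.0375°R.
In Celsius: (93.0375 - 491.67) × 5/9 = -221.4625°C.
In kelvin: -221.4625 + 273.15 = 51.69 K.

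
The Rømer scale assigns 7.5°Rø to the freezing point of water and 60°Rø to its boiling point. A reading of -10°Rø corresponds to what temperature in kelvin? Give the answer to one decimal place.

Linear interpolation between the fixed points: C = (-10 - 7.5) × 100 / (60 - 7.5) = -33.3333°C.
Then -33.3333 + 273.15 = 239.8 K.

239.8 K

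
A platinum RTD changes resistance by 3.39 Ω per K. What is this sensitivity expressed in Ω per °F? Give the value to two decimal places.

1.88 Ω per °F

Since only a temperature interval is involved, the additive offset between the scales drops out.
A change of 1°F is a change of 5/9 K, so per °F the value is 3.39 × 5/9 = 1.88.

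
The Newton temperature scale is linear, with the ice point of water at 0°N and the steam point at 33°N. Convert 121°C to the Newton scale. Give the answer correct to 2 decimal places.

Linearly onto the Newton scale: 0 + (121.0000 / 100) × (33 - 0) = 39.93°N.

39.93°N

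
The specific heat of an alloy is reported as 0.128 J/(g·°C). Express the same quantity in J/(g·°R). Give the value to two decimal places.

0.07 J/(g·°R)

The quantity depends on a temperature interval, so only the ratio of degree sizes applies; the offset between the scales is irrelevant.
A change of 1°R is a change of 5/9°C, so per °R the value is 0.128 × 5/9 = 0.07.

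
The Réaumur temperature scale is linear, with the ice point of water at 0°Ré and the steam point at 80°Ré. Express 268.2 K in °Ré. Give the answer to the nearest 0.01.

-3.96°Ré

First in Celsius: 268.2 - 273.15 = -4.9500°C.
Linearly onto the Réaumur scale: 0 + (-4.9500 / 100) × (80 - 0) = -3.96°Ré.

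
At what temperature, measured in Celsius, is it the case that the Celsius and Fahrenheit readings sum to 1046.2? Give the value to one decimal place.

362.2°C

Let C be the Celsius reading. The Fahrenheit reading is F = 1.8·C + 32.
Require C + F = 1046.2: (2.8)·C + 32 = 1046.2.
C = (1046.2 - 32) / (2.8) = 362.2.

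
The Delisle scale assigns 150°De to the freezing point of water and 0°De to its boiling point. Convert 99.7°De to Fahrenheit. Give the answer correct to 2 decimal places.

Linear interpolation between the fixed points: C = (99.7 - 150) × 100 / (0 - 150) = 33.5333°C.
Then 33.5333 × 1.8 + 32 = 92.36°F.

92.36°F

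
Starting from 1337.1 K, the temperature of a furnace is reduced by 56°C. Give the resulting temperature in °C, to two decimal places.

1007.95°C

Initial temperature in Celsius: 1337.1 - 273.15 = 1063.9500°C.
Final Celsius temperature: 1063.9500 - 56.0000 = 1007.9500°C.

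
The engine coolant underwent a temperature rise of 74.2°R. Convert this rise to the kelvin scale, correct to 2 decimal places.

41.22 K

For a temperature interval the offset drops out; only the factor 5/9 applies.
74.2 × 5/9 = 41.22.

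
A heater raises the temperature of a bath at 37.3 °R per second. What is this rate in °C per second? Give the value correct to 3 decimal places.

20.722 °C/second

Since only a temperature interval is involved, the additive offset between the scales drops out.
A change of 1°R is a change of 5/9°C, so 37.3 × 5/9 = 20.722.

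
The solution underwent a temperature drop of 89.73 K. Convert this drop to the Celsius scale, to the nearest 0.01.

Kelvin and Celsius degrees are the same size, so the interval is unchanged: 89.73.

89.73°C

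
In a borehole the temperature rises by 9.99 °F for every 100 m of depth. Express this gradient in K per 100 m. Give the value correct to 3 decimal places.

5.550 K/100 m

The quantity depends on a temperature interval, so only the ratio of degree sizes applies; the offset between the scales is irrelevant.
A change of 1°F is a change of 5/9 K, so 9.99 × 5/9 = 5.550.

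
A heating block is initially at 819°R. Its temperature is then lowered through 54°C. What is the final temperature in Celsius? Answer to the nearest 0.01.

Initial temperature in Celsius: (819 - 491.67) × 5/9 = 181.8500°C.
Final Celsius temperature: 181.8500 - 54.0000 = 127.8500°C.

127.85°C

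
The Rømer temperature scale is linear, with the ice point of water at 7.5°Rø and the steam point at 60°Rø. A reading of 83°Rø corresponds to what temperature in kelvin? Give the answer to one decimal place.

Linear interpolation between the fixed points: C = (83 - 7.5) × 100 / (60 - 7.5) = 143.8095°C.
Then 143.8095 + 273.15 = 417.0 K.

417.0 K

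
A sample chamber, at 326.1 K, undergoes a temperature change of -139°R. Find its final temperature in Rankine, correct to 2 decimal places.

Initial temperature in Celsius: 326.1 - 273.15 = 52.9500°C.
The 139°R change is an interval, so only the factor 5/9 applies: -139 × 5/9 = -77.2222°C.
Final Celsius temperature: 52.9500 - 77.2222 = -24.2722°C.
In Rankine: -24.2722 × 1.8 + 491.67 = 447.98°R.

447.98°R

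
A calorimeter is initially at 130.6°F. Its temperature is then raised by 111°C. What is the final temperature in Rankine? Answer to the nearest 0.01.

Initial temperature in Celsius: (130.6 - 32) × 5/9 = 54.7778°C.
Final Celsius temperature: 54.7778 + 111.0000 = 165.7778°C.
In Rankine: 165.7778 × 1.8 + 491.67 = 790.07°R.

790.07°R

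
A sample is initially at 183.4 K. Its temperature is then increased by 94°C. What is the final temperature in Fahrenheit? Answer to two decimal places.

39.65°F

Initial temperature in Celsius: 183.4 - 273.15 = -89.7500°C.
Final Celsius temperature: -89.7500 + 94.0000 = 4.2500°C.
In Fahrenheit: 4.2500 × 1.8 + 32 = 39.65°F.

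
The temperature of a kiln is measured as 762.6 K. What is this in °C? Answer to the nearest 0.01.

In Celsius: 762.6 - 273.15 = 489.4500°C.

489.45°C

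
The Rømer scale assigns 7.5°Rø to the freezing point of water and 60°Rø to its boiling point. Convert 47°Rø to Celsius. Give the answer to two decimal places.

Linear interpolation between the fixed points: C = (47 - 7.5) × 100 / (60 - 7.5) = 75.2381°C.

75.24°C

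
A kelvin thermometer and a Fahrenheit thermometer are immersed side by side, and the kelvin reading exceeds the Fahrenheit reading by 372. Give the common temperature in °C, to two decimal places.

-163.56°C

Let x be the kelvin reading; then the Fahrenheit reading is 1.8·x - 459.67.
(1.8·x - 459.67) - x = -372  ⇒  (0.8)·x = 87.67  ⇒  x = 109.5875 K.
In Celsius: 109.5875 - 273.15 = -163.56°C.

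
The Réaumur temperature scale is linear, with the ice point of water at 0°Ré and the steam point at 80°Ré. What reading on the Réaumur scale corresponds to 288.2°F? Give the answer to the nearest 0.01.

First in Celsius: (288.2 - 32) × 5/9 = 142.3333°C.
Linearly onto the Réaumur scale: 0 + (142.3333 / 100) × (80 - 0) = 113.87°Ré.

113.87°Ré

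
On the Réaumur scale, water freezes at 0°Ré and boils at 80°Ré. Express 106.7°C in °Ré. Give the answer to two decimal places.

Linearly onto the Réaumur scale: 0 + (106.7000 / 100) × (80 - 0) = 85.36°Ré.

85.36°Ré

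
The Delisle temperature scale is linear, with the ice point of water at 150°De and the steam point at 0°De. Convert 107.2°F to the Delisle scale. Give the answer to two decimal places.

87.33°De

First in Celsius: (107.2 - 32) × 5/9 = 41.7778°C.
Linearly onto the Delisle scale: 150 + (41.7778 / 100) × (0 - 150) = 87.33°De.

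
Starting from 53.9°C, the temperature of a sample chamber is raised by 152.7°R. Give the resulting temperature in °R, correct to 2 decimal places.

The 152.7°R change is an interval, so only the factor 5/9 applies: +152.7 × 5/9 = +84.8333°C.
Final Celsius temperature: 53.9000 + 84.8333 = 138.7333°C.
In Rankine: 138.7333 × 1.8 + 491.67 = 741.39°R.

741.39°R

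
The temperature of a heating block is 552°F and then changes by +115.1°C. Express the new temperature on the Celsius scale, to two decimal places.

Initial temperature in Celsius: (552 - 32) × 5/9 = 288.8889°C.
Final Celsius temperature: 288.8889 + 115.1000 = 403.9889°C.

403.99°C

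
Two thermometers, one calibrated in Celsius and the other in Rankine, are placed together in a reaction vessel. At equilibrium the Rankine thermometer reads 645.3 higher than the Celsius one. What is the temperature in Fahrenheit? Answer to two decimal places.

Let x be the Celsius reading; then the Rankine reading is 1.8·x + 491.67.
(1.8·x + 491.67) - x = 645.3  ⇒  (0.8)·x = 153.63  ⇒  x = 192.0375°C.
In Fahrenheit: 192.0375 × 1.8 + 32 = 377.67°F.

377.67°F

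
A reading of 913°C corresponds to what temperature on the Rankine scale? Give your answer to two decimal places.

2135.07°R

In Rankine: 913.0000 × 1.8 + 491.67 = 2135.07°R.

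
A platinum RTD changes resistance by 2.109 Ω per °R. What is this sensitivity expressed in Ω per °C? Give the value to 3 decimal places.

3.796 Ω per °C

The quantity depends on a temperature interval, so only the ratio of degree sizes applies; the offset between the scales is irrelevant.
A change of 1°C is a change of 1.8°R, so per °C the value is 2.109 × 1.8 = 3.796.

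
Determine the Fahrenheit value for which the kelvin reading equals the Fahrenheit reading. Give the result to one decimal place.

Let F be the Fahrenheit reading. The kelvin reading is K = 5/9·F + 255.372.
Set K = F: 5/9·F + 255.372 = F.
(-4/9)·F = -255.372  ⇒  F = 574.6.

574.6°F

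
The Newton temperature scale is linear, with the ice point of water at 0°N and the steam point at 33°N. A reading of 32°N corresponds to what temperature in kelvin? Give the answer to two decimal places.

Linear interpolation between the fixed points: C = (32 - 0) × 100 / (33 - 0) = 96.9697°C.
Then 96.9697 + 273.15 = 370.12 K.

370.12 K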